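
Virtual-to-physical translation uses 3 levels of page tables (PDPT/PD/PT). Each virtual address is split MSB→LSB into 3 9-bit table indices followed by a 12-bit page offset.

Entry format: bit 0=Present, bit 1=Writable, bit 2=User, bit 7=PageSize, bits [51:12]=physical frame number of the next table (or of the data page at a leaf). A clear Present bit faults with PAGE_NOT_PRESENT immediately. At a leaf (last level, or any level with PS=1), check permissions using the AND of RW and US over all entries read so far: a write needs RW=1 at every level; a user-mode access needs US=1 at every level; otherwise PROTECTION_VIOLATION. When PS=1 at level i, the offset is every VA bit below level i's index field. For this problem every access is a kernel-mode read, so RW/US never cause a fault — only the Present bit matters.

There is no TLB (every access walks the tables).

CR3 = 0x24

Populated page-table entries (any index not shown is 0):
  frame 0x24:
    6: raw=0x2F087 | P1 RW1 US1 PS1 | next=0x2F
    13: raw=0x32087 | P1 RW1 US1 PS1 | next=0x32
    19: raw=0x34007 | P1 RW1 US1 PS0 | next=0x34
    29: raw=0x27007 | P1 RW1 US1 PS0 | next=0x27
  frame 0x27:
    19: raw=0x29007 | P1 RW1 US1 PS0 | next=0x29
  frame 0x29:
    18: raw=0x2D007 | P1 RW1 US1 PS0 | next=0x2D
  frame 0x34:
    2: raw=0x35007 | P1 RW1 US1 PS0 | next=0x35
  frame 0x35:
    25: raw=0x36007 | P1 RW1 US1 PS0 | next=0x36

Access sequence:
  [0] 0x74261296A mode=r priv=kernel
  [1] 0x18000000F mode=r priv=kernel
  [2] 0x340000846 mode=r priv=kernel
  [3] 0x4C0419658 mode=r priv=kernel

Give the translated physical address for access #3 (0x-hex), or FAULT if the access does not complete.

Walk each access:
#0 VA=0x74261296A (r,kernel):
  L0: frame=0x24 idx=29 entry=0x27007 [P=1 RW=1 US=1 PS=0]
  L1: frame=0x27 idx=19 entry=0x29007 [P=1 RW=1 US=1 PS=0]
  L2: frame=0x29 idx=18 entry=0x2D007 [P=1 RW=1 US=1 PS=0]
  → PA=0x2D96A  (3 entries read)
#1 VA=0x18000000F (r,kernel):
  L0: frame=0x24 idx=6 entry=0x2F087 [P=1 RW=1 US=1 PS=1]
  → PA=0x2F00F (huge @L0)  (1 entries read)
#2 VA=0x340000846 (r,kernel):
  L0: frame=0x24 idx=13 entry=0x32087 [P=1 RW=1 US=1 PS=1]
  → PA=0x32846 (huge @L0)  (1 entries read)
#3 VA=0x4C0419658 (r,kernel):
  L0: frame=0x24 idx=19 entry=0x34007 [P=1 RW=1 US=1 PS=0]
  L1: frame=0x34 idx=2 entry=0x35007 [P=1 RW=1 US=1 PS=0]
  L2: frame=0x35 idx=25 entry=0x36007 [P=1 RW=1 US=1 PS=0]
  → PA=0x36658  (3 entries read)

Access #3 PA: 0x36658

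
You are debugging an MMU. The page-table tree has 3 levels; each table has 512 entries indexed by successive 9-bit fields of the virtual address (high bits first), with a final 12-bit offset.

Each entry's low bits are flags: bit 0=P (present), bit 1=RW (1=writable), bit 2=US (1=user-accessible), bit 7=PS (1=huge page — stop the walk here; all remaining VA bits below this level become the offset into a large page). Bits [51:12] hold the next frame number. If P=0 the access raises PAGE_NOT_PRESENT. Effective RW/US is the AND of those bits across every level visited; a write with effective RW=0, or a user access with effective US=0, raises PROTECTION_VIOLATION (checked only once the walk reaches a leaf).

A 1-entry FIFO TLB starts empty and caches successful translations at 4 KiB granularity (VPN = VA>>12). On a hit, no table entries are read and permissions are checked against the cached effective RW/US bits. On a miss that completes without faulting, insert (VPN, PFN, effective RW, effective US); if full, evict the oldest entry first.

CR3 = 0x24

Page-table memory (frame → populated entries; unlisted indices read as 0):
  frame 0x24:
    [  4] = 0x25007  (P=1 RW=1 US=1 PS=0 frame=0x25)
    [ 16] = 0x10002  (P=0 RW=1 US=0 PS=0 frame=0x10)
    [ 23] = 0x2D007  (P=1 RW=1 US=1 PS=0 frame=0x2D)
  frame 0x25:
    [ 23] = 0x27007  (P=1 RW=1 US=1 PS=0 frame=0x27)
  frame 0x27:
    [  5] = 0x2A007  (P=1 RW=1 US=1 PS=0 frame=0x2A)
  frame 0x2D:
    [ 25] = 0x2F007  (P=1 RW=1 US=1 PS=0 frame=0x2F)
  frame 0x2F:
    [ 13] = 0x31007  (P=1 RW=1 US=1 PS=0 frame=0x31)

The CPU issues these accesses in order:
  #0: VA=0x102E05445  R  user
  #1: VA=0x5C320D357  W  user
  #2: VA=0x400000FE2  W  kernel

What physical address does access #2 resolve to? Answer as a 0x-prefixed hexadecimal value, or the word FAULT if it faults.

Per-access translation:
#0 VA=0x102E05445 (r,user):
  L0: frame=0x24 idx=4 entry=0x25007 [P=1 RW=1 US=1 PS=0]
  L1: frame=0x25 idx=23 entry=0x27007 [P=1 RW=1 US=1 PS=0]
  L2: frame=0x27 idx=5 entry=0x2A007 [P=1 RW=1 US=1 PS=0]
  ⇒ phys 0x2A445  [3 reads]
#1 VA=0x5C320D357 (w,user):
  L0: frame=0x24 idx=23 entry=0x2D007 [P=1 RW=1 US=1 PS=0]
  L1: frame=0x2D idx=25 entry=0x2F007 [P=1 RW=1 US=1 PS=0]
  L2: frame=0x2F idx=13 entry=0x31007 [P=1 RW=1 US=1 PS=0]
  ⇒ phys 0x31357  [3 reads]
#2 VA=0x400000FE2 (w,kernel):
  L0: frame=0x24 idx=16 entry=0x10002 [P=0 RW=1 US=0 PS=0]
  → PAGE_NOT_PRESENT  (1 entries read)

Access #2 PA: FAULT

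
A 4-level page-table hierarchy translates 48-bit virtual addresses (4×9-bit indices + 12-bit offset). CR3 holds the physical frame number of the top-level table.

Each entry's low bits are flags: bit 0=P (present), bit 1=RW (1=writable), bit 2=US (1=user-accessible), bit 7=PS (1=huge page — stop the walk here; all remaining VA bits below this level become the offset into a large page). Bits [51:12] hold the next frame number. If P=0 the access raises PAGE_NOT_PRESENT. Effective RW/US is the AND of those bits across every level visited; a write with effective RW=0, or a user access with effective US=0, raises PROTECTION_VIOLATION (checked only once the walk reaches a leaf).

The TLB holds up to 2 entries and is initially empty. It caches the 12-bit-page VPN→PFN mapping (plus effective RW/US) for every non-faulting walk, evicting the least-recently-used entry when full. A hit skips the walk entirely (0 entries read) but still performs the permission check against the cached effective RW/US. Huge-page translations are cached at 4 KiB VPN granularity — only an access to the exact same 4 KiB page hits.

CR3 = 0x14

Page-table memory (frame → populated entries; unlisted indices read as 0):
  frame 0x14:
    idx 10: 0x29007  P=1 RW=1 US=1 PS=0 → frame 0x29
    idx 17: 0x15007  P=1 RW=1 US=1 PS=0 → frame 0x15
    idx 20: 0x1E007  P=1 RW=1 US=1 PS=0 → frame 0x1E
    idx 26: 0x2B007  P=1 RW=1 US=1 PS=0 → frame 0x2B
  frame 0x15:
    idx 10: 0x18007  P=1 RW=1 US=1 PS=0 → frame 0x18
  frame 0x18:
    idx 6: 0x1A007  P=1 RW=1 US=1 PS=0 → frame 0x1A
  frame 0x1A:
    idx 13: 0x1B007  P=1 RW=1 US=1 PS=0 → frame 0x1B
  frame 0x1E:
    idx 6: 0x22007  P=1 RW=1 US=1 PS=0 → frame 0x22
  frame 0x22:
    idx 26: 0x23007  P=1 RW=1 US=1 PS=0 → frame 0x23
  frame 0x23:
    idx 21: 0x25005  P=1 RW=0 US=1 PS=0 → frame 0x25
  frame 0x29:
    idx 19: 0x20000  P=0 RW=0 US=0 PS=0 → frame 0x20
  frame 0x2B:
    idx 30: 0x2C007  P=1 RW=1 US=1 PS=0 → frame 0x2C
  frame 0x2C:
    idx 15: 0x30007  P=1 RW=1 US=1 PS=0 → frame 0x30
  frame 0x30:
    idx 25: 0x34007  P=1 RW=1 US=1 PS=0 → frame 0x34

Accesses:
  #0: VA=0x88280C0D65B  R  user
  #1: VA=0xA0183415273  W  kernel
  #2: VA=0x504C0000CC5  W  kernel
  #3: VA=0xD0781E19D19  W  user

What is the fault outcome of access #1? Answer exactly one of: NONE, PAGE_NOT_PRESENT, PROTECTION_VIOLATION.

Trace:
#0 VA=0x88280C0D65B (r,user):
  L0: frame=0x14 idx=17 entry=0x15007 [P=1 RW=1 US=1 PS=0]
  L1: frame=0x15 idx=10 entry=0x18007 [P=1 RW=1 US=1 PS=0]
  L2: frame=0x18 idx=6 entry=0x1A007 [P=1 RW=1 US=1 PS=0]
  L3: frame=0x1A idx=13 entry=0x1B007 [P=1 RW=1 US=1 PS=0]
  → PA=0x1B65B  (4 entries read)
#1 VA=0xA0183415273 (w,kernel):
  L0: frame=0x14 idx=20 entry=0x1E007 [P=1 RW=1 US=1 PS=0]
  L1: frame=0x1E idx=6 entry=0x22007 [P=1 RW=1 US=1 PS=0]
  L2: frame=0x22 idx=26 entry=0x23007 [P=1 RW=1 US=1 PS=0]
  L3: frame=0x23 idx=21 entry=0x25005 [P=1 RW=0 US=1 PS=0]
  ⇒ fault: PROTECTION_VIOLATION  — 4 lookups
#2 VA=0x504C0000CC5 (w,kernel):
  L0: frame=0x14 idx=10 entry=0x29007 [P=1 RW=1 US=1 PS=0]
  L1: frame=0x29 idx=19 entry=0x20000 [P=0 RW=0 US=0 PS=0]
  ⇒ fault: PAGE_NOT_PRESENT  — 2 lookups
#3 VA=0xD0781E19D19 (w,user):
  L0: frame=0x14 idx=26 entry=0x2B007 [P=1 RW=1 US=1 PS=0]
  L1: frame=0x2B idx=30 entry=0x2C007 [P=1 RW=1 US=1 PS=0]
  L2: frame=0x2C idx=15 entry=0x30007 [P=1 RW=1 US=1 PS=0]
  L3: frame=0x30 idx=25 entry=0x34007 [P=1 RW=1 US=1 PS=0]
  → PA=0x34D19  (4 entries read)

Access #1 fault: PROTECTION_VIOLATION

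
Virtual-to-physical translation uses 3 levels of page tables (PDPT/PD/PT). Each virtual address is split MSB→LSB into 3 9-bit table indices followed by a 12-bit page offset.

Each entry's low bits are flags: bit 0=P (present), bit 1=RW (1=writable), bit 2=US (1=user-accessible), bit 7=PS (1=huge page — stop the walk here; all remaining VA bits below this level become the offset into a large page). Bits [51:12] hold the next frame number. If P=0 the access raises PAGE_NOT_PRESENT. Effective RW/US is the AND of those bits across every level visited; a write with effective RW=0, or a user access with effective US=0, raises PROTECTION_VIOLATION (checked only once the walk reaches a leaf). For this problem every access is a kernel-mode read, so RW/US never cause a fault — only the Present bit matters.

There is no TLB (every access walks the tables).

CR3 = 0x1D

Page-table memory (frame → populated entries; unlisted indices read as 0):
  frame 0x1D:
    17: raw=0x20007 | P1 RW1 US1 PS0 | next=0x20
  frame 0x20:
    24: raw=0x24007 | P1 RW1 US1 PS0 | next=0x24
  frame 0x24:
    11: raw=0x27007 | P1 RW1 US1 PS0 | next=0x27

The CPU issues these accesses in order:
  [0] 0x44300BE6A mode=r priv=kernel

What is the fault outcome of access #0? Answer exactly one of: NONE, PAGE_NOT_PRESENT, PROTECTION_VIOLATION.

Walk each access:
#0 VA=0x44300BE6A (r,kernel):
  lvl0: tbl 0x1D, slot 17 ⇒ 0x20007 (P1/RW1/US1/PS0)
  lvl1: tbl 0x20, slot 24 ⇒ 0x24007 (P1/RW1/US1/PS0)
  lvl2: tbl 0x24, slot 11 ⇒ 0x27007 (P1/RW1/US1/PS0)
  ✓ 0x27E6A  — 3 lookups

Access #0 fault: NONE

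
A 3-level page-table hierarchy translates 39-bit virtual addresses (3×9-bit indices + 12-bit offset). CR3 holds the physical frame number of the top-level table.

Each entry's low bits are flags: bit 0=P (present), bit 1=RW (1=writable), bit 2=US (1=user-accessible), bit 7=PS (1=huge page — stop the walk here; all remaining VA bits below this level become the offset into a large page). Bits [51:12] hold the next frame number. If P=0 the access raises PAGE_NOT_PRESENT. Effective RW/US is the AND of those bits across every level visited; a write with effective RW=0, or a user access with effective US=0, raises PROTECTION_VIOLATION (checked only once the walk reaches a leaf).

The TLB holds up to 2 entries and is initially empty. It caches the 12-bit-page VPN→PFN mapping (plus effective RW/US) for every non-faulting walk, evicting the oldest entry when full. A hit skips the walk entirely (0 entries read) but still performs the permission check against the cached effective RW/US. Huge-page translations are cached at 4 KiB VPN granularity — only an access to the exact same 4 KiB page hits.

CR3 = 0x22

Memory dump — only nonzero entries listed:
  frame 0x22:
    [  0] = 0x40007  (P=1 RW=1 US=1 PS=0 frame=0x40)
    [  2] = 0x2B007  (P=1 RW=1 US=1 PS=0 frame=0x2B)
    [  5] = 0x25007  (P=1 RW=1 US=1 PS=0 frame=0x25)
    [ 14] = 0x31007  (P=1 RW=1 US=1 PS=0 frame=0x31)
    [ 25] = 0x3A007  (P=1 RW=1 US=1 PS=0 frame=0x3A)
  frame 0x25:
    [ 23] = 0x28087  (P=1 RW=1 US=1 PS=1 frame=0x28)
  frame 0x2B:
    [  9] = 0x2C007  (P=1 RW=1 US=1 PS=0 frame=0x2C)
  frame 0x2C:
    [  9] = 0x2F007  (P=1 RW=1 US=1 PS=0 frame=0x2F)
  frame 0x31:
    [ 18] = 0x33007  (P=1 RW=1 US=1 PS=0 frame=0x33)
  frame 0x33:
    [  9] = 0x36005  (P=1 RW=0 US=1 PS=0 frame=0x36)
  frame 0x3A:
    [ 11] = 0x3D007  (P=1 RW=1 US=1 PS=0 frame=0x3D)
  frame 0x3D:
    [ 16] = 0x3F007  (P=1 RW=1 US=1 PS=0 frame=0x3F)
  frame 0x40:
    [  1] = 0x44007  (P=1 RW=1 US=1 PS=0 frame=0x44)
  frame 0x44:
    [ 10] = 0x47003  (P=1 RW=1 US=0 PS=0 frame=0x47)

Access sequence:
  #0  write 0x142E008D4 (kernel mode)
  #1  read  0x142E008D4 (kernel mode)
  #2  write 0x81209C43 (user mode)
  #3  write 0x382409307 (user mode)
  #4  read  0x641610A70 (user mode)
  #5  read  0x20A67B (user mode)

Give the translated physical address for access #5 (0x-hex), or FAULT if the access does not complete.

Trace:
#0 VA=0x142E008D4 (w,kernel):
  L0: frame=0x22 idx=5 entry=0x25007 [P=1 RW=1 US=1 PS=0]
  L1: frame=0x25 idx=23 entry=0x28087 [P=1 RW=1 US=1 PS=1]
  → PA=0x288D4 (huge @L1)  (2 entries read)
#1 VA=0x142E008D4 (r,kernel):
  TLB hit vpn=0x142E00 → PA=0x288D4
#2 VA=0x81209C43 (w,user):
  L0: frame=0x22 idx=2 entry=0x2B007 [P=1 RW=1 US=1 PS=0]
  L1: frame=0x2B idx=9 entry=0x2C007 [P=1 RW=1 US=1 PS=0]
  L2: frame=0x2C idx=9 entry=0x2F007 [P=1 RW=1 US=1 PS=0]
  → PA=0x2FC43  (3 entries read)
#3 VA=0x382409307 (w,user):
  L0: frame=0x22 idx=14 entry=0x31007 [P=1 RW=1 US=1 PS=0]
  L1: frame=0x31 idx=18 entry=0x33007 [P=1 RW=1 US=1 PS=0]
  L2: frame=0x33 idx=9 entry=0x36005 [P=1 RW=0 US=1 PS=0]
  → PROTECTION_VIOLATION  (3 entries read)
#4 VA=0x641610A70 (r,user):
  L0: frame=0x22 idx=25 entry=0x3A007 [P=1 RW=1 US=1 PS=0]
  L1: frame=0x3A idx=11 entry=0x3D007 [P=1 RW=1 US=1 PS=0]
  L2: frame=0x3D idx=16 entry=0x3F007 [P=1 RW=1 US=1 PS=0]
  → PA=0x3FA70  (3 entries read)
#5 VA=0x20A67B (r,user):
  L0: frame=0x22 idx=0 entry=0x40007 [P=1 RW=1 US=1 PS=0]
  L1: frame=0x40 idx=1 entry=0x44007 [P=1 RW=1 US=1 PS=0]
  L2: frame=0x44 idx=10 entry=0x47003 [P=1 RW=1 US=0 PS=0]
  → PROTECTION_VIOLATION  (3 entries read)

Access #5 PA: FAULT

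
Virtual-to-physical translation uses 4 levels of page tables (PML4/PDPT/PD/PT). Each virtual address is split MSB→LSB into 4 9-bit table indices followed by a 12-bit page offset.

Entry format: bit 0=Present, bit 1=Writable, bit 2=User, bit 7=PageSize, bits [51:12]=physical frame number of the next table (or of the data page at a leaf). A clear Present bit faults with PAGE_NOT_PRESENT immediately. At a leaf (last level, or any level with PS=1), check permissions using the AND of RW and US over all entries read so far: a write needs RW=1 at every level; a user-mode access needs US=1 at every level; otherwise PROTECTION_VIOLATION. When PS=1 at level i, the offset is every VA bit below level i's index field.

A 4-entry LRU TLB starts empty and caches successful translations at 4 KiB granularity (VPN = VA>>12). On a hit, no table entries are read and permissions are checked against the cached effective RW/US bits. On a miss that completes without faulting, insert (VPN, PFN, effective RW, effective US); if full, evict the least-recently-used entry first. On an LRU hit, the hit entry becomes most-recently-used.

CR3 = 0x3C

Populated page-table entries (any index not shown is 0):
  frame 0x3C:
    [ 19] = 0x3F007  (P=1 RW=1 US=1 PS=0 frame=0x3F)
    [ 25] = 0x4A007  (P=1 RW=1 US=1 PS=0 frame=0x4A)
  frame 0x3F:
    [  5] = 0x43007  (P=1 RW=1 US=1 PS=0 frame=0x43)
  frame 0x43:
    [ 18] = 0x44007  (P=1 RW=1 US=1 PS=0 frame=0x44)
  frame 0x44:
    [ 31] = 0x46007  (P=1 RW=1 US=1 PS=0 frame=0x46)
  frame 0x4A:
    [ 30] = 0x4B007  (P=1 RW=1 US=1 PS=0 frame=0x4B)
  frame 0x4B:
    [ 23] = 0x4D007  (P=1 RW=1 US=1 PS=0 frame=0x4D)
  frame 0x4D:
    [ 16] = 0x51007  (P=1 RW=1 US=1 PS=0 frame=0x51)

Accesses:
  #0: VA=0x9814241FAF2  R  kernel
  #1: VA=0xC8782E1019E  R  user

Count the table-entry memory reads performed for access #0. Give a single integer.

Per-access translation:
#0 VA=0x9814241FAF2 (r,kernel):
  [0] read 0x3C idx=19: raw=0x3F007 flags P=1 W=1 U=1 S=0
  [1] read 0x3F idx=5: raw=0x43007 flags P=1 W=1 U=1 S=0
  [2] read 0x43 idx=18: raw=0x44007 flags P=1 W=1 U=1 S=0
  [3] read 0x44 idx=31: raw=0x46007 flags P=1 W=1 U=1 S=0
  → PA=0x46AF2  (4 entries read)
#1 VA=0xC8782E1019E (r,user):
  [0] read 0x3C idx=25: raw=0x4A007 flags P=1 W=1 U=1 S=0
  [1] read 0x4A idx=30: raw=0x4B007 flags P=1 W=1 U=1 S=0
  [2] read 0x4B idx=23: raw=0x4D007 flags P=1 W=1 U=1 S=0
  [3] read 0x4D idx=16: raw=0x51007 flags P=1 W=1 U=1 S=0
  → PA=0x5119E  (4 entries read)

Entries read for #0: 4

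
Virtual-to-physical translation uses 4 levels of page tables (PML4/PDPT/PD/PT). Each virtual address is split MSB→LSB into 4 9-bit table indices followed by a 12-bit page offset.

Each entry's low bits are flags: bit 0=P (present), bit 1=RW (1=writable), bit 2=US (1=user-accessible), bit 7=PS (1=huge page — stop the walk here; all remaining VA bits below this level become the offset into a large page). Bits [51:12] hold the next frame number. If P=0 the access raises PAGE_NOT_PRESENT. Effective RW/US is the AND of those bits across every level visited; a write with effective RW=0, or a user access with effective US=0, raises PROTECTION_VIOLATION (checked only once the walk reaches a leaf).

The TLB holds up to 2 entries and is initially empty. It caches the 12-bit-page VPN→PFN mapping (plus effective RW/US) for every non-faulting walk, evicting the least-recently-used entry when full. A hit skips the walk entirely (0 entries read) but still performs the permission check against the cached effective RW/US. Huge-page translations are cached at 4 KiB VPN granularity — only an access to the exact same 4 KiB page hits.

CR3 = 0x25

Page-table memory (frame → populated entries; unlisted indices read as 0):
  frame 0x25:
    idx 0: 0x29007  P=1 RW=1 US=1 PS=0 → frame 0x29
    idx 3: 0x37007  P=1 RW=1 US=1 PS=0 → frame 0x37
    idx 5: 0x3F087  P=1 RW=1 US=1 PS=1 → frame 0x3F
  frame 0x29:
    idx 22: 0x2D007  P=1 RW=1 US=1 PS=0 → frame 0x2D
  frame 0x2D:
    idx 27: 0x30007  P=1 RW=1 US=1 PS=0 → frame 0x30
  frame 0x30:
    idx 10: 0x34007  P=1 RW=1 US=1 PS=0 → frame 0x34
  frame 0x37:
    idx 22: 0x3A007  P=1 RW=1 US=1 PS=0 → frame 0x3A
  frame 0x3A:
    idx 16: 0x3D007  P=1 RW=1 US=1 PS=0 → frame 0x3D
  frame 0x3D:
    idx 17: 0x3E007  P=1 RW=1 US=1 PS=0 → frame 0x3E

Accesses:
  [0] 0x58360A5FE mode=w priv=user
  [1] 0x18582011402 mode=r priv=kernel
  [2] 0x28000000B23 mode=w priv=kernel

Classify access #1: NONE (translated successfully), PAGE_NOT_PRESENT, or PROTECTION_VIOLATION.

Per-access translation:
#0 VA=0x58360A5FE (w,user):
  lvl0: tbl 0x25, slot 0 ⇒ 0x29007 (P1/RW1/US1/PS0)
  lvl1: tbl 0x29, slot 22 ⇒ 0x2D007 (P1/RW1/US1/PS0)
  lvl2: tbl 0x2D, slot 27 ⇒ 0x30007 (P1/RW1/US1/PS0)
  lvl3: tbl 0x30, slot 10 ⇒ 0x34007 (P1/RW1/US1/PS0)
  ⇒ phys 0x345FE  [4 reads]
#1 VA=0x18582011402 (r,kernel):
  lvl0: tbl 0x25, slot 3 ⇒ 0x37007 (P1/RW1/US1/PS0)
  lvl1: tbl 0x37, slot 22 ⇒ 0x3A007 (P1/RW1/US1/PS0)
  lvl2: tbl 0x3A, slot 16 ⇒ 0x3D007 (P1/RW1/US1/PS0)
  lvl3: tbl 0x3D, slot 17 ⇒ 0x3E007 (P1/RW1/US1/PS0)
  ⇒ phys 0x3E402  [4 reads]
#2 VA=0x28000000B23 (w,kernel):
  lvl0: tbl 0x25, slot 5 ⇒ 0x3F087 (P1/RW1/US1/PS1)
  ⇒ phys 0x3FB23 (huge @L0)  [1 reads]

Access #1 fault: NONE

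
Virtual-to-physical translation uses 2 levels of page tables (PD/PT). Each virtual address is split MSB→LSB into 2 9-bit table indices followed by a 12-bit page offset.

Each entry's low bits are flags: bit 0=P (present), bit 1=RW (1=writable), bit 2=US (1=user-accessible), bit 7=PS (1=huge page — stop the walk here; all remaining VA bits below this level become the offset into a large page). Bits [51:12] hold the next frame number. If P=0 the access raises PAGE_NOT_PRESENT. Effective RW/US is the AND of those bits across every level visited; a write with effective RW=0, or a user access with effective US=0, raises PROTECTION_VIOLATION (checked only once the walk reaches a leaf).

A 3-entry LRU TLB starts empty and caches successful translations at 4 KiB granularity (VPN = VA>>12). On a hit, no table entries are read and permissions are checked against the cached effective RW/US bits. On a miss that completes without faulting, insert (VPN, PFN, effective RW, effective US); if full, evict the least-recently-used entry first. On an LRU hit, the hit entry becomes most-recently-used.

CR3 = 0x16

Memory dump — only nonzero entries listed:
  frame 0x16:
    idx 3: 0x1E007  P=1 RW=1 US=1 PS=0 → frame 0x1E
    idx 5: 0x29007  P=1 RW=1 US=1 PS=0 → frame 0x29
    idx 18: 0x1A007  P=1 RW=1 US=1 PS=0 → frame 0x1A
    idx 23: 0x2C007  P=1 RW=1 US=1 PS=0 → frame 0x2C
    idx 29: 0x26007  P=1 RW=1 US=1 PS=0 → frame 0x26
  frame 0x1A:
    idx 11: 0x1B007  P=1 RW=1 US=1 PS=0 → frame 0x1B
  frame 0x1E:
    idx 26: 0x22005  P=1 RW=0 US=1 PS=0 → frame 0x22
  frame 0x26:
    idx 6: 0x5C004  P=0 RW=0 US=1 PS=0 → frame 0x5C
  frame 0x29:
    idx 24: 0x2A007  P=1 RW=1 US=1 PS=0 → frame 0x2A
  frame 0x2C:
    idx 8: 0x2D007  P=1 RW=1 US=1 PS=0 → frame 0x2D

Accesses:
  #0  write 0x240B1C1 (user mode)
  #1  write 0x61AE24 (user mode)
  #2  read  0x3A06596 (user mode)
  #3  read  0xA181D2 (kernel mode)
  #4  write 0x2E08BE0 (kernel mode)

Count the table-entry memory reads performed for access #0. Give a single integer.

Walk each access:
#0 VA=0x240B1C1 (w,user):
  L0 @0x16[18] → 0x1A007  P=1,RW=1,US=1,PS=0
  L1 @0x1A[11] → 0x1B007  P=1,RW=1,US=1,PS=0
  ⇒ phys 0x1B1C1  [2 reads]
#1 VA=0x61AE24 (w,user):
  L0 @0x16[3] → 0x1E007  P=1,RW=1,US=1,PS=0
  L1 @0x1E[26] → 0x22005  P=1,RW=0,US=1,PS=0
  ⇒ fault: PROTECTION_VIOLATION  — 2 lookups
#2 VA=0x3A06596 (r,user):
  L0 @0x16[29] → 0x26007  P=1,RW=1,US=1,PS=0
  L1 @0x26[6] → 0x5C004  P=0,RW=0,US=1,PS=0
  ⇒ fault: PAGE_NOT_PRESENT  — 2 lookups
#3 VA=0xA181D2 (r,kernel):
  L0 @0x16[5] → 0x29007  P=1,RW=1,US=1,PS=0
  L1 @0x29[24] → 0x2A007  P=1,RW=1,US=1,PS=0
  ⇒ phys 0x2A1D2  [2 reads]
#4 VA=0x2E08BE0 (w,kernel):
  L0 @0x16[23] → 0x2C007  P=1,RW=1,US=1,PS=0
  L1 @0x2C[8] → 0x2D007  P=1,RW=1,US=1,PS=0
  ⇒ phys 0x2DBE0  [2 reads]

Entries read for #0: 2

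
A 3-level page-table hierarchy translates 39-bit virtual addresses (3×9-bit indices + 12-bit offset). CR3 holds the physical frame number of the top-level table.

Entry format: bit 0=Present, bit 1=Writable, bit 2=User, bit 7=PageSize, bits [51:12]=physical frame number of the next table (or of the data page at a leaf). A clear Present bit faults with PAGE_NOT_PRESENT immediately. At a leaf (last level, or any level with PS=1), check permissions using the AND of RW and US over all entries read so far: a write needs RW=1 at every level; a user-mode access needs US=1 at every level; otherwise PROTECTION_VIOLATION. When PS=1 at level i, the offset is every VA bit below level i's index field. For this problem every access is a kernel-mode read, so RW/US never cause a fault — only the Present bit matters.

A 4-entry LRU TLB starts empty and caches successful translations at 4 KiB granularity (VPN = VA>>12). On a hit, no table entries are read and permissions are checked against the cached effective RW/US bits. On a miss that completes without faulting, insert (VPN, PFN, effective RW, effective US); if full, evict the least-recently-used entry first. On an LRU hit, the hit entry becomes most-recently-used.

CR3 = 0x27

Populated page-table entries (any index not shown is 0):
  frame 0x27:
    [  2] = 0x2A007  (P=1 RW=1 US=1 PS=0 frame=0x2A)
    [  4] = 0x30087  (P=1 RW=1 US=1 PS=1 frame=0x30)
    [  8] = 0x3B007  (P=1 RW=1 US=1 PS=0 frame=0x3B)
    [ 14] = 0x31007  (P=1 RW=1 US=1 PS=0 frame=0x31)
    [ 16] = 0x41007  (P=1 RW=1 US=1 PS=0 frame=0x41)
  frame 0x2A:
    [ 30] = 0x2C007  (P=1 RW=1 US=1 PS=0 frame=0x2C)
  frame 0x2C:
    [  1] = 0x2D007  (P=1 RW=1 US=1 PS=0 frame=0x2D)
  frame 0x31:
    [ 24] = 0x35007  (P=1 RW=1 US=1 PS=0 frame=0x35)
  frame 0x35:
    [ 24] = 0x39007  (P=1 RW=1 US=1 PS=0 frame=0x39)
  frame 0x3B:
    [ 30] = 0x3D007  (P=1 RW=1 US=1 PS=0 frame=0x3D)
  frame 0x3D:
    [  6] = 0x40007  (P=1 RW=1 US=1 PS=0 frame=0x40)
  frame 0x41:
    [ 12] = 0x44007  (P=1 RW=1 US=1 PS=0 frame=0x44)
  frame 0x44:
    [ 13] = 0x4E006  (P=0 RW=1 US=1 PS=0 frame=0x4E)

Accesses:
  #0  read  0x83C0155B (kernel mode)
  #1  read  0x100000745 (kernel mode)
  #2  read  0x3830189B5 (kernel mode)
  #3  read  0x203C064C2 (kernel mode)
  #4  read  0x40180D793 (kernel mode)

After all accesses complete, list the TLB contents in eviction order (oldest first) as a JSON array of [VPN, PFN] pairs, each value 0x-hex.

Walk each access:
#0 VA=0x83C0155B (r,kernel):
  L0: frame=0x27 idx=2 entry=0x2A007 [P=1 RW=1 US=1 PS=0]
  L1: frame=0x2A idx=30 entry=0x2C007 [P=1 RW=1 US=1 PS=0]
  L2: frame=0x2C idx=1 entry=0x2D007 [P=1 RW=1 US=1 PS=0]
  ✓ 0x2D55B  — 3 lookups
#1 VA=0x100000745 (r,kernel):
  L0: frame=0x27 idx=4 entry=0x30087 [P=1 RW=1 US=1 PS=1]
  ✓ 0x30745 (huge @L0)  — 1 lookups
#2 VA=0x3830189B5 (r,kernel):
  L0: frame=0x27 idx=14 entry=0x31007 [P=1 RW=1 US=1 PS=0]
  L1: frame=0x31 idx=24 entry=0x35007 [P=1 RW=1 US=1 PS=0]
  L2: frame=0x35 idx=24 entry=0x39007 [P=1 RW=1 US=1 PS=0]
  ✓ 0x399B5  — 3 lookups
#3 VA=0x203C064C2 (r,kernel):
  L0: frame=0x27 idx=8 entry=0x3B007 [P=1 RW=1 US=1 PS=0]
  L1: frame=0x3B idx=30 entry=0x3D007 [P=1 RW=1 US=1 PS=0]
  L2: frame=0x3D idx=6 entry=0x40007 [P=1 RW=1 US=1 PS=0]
  ✓ 0x404C2  — 3 lookups
#4 VA=0x40180D793 (r,kernel):
  L0: frame=0x27 idx=16 entry=0x41007 [P=1 RW=1 US=1 PS=0]
  L1: frame=0x41 idx=12 entry=0x44007 [P=1 RW=1 US=1 PS=0]
  L2: frame=0x44 idx=13 entry=0x4E006 [P=0 RW=1 US=1 PS=0]
  ✗ PAGE_NOT_PRESENT  [3 reads]

TLB: [["0x83C01", "0x2D"], ["0x100000", "0x30"], ["0x383018", "0x39"], ["0x203C06", "0x40"]]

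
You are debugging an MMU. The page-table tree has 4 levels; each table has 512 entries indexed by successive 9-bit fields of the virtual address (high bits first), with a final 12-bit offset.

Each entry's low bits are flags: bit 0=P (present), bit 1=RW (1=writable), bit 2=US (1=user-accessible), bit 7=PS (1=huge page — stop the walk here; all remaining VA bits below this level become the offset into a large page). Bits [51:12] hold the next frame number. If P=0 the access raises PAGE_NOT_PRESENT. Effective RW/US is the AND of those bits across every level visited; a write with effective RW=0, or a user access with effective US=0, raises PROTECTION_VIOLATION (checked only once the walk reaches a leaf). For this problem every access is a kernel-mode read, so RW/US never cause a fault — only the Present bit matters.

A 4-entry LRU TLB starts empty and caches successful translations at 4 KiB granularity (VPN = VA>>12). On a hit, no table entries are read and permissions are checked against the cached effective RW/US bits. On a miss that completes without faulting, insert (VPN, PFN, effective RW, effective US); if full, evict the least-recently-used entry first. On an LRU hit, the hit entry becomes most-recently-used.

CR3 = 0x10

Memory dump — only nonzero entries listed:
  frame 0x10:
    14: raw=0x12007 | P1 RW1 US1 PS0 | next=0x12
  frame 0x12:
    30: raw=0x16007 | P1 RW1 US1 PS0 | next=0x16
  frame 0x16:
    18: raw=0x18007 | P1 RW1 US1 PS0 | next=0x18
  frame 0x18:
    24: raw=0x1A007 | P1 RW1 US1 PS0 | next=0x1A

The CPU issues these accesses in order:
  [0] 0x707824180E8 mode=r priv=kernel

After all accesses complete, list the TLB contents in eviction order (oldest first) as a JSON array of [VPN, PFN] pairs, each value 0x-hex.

Walk each access:
#0 VA=0x707824180E8 (r,kernel):
  L0 @0x10[14] → 0x12007  P=1,RW=1,US=1,PS=0
  L1 @0x12[30] → 0x16007  P=1,RW=1,US=1,PS=0
  L2 @0x16[18] → 0x18007  P=1,RW=1,US=1,PS=0
  L3 @0x18[24] → 0x1A007  P=1,RW=1,US=1,PS=0
  ⇒ phys 0x1A0E8  [4 reads]

TLB: [["0x70782418", "0x1A"]]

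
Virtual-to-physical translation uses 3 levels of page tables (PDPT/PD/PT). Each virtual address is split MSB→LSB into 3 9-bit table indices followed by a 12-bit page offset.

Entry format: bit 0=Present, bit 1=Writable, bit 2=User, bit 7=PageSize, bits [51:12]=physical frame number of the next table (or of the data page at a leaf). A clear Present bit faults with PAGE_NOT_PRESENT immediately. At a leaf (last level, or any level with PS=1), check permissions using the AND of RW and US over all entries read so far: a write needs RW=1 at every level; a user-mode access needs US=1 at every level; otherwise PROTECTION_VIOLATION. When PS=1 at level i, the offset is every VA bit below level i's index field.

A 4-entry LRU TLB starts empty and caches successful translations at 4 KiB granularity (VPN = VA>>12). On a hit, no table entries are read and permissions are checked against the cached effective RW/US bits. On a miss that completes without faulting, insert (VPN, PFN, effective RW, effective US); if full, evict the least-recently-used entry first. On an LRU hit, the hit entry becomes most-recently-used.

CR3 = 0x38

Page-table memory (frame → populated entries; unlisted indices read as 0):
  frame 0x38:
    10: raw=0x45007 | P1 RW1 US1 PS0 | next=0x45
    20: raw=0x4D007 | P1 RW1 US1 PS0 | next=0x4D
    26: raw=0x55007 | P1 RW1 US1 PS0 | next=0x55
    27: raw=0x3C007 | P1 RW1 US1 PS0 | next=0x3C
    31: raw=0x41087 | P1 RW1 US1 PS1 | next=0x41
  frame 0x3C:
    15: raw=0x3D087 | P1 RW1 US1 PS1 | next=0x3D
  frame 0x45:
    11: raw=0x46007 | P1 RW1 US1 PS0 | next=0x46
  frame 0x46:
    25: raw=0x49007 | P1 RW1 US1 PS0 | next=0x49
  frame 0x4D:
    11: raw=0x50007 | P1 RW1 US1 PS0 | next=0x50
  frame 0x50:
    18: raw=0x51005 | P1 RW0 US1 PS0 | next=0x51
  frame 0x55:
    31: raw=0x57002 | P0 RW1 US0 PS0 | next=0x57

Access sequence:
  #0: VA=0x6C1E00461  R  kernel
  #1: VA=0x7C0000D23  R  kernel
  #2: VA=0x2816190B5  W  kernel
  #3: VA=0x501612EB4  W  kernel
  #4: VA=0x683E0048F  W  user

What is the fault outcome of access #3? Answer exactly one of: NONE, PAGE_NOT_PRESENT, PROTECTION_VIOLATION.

Per-access translation:
#0 VA=0x6C1E00461 (r,kernel):
  L0: frame=0x38 idx=27 entry=0x3C007 [P=1 RW=1 US=1 PS=0]
  L1: frame=0x3C idx=15 entry=0x3D087 [P=1 RW=1 US=1 PS=1]
  ⇒ phys 0x3D461 (huge @L1)  [2 reads]
#1 VA=0x7C0000D23 (r,kernel):
  L0: frame=0x38 idx=31 entry=0x41087 [P=1 RW=1 US=1 PS=1]
  ⇒ phys 0x41D23 (huge @L0)  [1 reads]
#2 VA=0x2816190B5 (w,kernel):
  L0: frame=0x38 idx=10 entry=0x45007 [P=1 RW=1 US=1 PS=0]
  L1: frame=0x45 idx=11 entry=0x46007 [P=1 RW=1 US=1 PS=0]
  L2: frame=0x46 idx=25 entry=0x49007 [P=1 RW=1 US=1 PS=0]
  ⇒ phys 0x490B5  [3 reads]
#3 VA=0x501612EB4 (w,kernel):
  L0: frame=0x38 idx=20 entry=0x4D007 [P=1 RW=1 US=1 PS=0]
  L1: frame=0x4D idx=11 entry=0x50007 [P=1 RW=1 US=1 PS=0]
  L2: frame=0x50 idx=18 entry=0x51005 [P=1 RW=0 US=1 PS=0]
  ✗ PROTECTION_VIOLATION  [3 reads]
#4 VA=0x683E0048F (w,user):
  L0: frame=0x38 idx=26 entry=0x55007 [P=1 RW=1 US=1 PS=0]
  L1: frame=0x55 idx=31 entry=0x57002 [P=0 RW=1 US=0 PS=0]
  ✗ PAGE_NOT_PRESENT  [2 reads]

Access #3 fault: PROTECTION_VIOLATION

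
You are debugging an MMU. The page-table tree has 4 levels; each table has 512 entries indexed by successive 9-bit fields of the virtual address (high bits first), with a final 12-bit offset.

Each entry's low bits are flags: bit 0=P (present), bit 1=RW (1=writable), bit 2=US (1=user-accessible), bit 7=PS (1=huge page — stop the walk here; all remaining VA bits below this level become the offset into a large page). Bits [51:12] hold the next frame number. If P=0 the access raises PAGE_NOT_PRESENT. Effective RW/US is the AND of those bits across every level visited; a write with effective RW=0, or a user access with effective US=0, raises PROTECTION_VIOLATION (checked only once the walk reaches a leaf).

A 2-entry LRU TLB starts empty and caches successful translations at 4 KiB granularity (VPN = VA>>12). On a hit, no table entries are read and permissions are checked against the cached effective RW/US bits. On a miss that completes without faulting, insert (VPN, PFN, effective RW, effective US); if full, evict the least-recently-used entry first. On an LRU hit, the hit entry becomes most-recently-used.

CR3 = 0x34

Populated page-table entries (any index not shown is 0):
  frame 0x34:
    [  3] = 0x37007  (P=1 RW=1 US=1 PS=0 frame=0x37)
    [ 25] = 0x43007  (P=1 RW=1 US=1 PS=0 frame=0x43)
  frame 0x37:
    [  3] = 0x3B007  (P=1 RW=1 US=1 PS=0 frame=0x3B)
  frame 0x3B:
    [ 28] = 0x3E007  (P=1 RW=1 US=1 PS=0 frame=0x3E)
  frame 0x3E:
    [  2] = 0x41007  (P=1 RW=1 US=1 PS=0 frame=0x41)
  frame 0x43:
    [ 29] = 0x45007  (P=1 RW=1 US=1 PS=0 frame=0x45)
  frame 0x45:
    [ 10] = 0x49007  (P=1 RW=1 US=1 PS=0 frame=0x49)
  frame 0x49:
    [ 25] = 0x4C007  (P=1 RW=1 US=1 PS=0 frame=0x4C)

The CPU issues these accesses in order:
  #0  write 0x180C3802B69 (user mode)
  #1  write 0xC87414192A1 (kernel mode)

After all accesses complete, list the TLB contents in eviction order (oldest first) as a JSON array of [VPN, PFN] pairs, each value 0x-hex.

Walk each access:
#0 VA=0x180C3802B69 (w,user):
  lvl0: tbl 0x34, slot 3 ⇒ 0x37007 (P1/RW1/US1/PS0)
  lvl1: tbl 0x37, slot 3 ⇒ 0x3B007 (P1/RW1/US1/PS0)
  lvl2: tbl 0x3B, slot 28 ⇒ 0x3E007 (P1/RW1/US1/PS0)
  lvl3: tbl 0x3E, slot 2 ⇒ 0x41007 (P1/RW1/US1/PS0)
  ⇒ phys 0x41B69  [4 reads]
#1 VA=0xC87414192A1 (w,kernel):
  lvl0: tbl 0x34, slot 25 ⇒ 0x43007 (P1/RW1/US1/PS0)
  lvl1: tbl 0x43, slot 29 ⇒ 0x45007 (P1/RW1/US1/PS0)
  lvl2: tbl 0x45, slot 10 ⇒ 0x49007 (P1/RW1/US1/PS0)
  lvl3: tbl 0x49, slot 25 ⇒ 0x4C007 (P1/RW1/US1/PS0)
  ⇒ phys 0x4C2A1  [4 reads]

TLB: [["0x180C3802", "0x41"], ["0xC8741419", "0x4C"]]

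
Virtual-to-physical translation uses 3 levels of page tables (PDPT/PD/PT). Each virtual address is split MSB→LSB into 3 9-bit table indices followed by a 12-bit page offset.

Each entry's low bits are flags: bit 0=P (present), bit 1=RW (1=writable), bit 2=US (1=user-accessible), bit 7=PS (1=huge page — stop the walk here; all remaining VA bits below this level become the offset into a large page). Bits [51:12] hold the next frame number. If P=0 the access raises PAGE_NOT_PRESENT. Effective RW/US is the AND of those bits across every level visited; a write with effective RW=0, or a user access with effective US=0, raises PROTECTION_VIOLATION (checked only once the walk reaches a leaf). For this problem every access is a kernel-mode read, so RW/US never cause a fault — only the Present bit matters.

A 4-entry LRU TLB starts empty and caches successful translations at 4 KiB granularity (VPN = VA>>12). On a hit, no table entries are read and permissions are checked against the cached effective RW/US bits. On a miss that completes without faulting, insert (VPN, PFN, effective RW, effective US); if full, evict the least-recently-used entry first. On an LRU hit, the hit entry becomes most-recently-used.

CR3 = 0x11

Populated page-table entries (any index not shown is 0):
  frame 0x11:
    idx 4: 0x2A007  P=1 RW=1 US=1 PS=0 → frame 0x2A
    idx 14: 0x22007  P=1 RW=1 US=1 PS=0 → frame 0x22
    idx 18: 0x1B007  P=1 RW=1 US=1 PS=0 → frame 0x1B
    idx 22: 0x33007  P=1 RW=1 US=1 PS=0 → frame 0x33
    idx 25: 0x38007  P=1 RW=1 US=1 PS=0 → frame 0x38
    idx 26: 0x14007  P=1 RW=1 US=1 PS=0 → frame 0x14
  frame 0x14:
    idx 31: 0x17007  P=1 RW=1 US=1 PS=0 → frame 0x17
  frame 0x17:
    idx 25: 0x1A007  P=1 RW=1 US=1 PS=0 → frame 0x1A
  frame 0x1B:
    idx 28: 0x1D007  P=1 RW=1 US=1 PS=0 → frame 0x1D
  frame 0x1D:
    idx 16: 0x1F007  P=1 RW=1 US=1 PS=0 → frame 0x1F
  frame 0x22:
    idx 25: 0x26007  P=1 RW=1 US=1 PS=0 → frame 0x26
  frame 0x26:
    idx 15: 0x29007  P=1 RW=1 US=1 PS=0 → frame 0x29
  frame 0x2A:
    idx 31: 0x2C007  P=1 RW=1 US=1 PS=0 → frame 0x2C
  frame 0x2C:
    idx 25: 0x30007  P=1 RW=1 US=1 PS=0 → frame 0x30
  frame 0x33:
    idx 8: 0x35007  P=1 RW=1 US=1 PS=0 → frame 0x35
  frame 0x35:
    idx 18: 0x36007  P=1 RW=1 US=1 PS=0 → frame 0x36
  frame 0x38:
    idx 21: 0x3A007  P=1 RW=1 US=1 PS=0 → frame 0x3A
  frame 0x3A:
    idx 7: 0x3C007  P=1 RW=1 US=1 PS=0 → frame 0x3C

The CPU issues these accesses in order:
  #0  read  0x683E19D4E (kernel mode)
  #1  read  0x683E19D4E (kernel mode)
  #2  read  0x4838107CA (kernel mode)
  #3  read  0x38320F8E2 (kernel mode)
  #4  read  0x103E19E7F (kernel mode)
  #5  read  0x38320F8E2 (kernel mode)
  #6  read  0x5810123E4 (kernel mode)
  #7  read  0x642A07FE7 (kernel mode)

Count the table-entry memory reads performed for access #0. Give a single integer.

Walk each access:
#0 VA=0x683E19D4E (r,kernel):
  L0 @0x11[26] → 0x14007  P=1,RW=1,US=1,PS=0
  L1 @0x14[31] → 0x17007  P=1,RW=1,US=1,PS=0
  L2 @0x17[25] → 0x1A007  P=1,RW=1,US=1,PS=0
  ✓ 0x1AD4E  — 3 lookups
#1 VA=0x683E19D4E (r,kernel):
  TLB hit vpn=0x683E19 → PA=0x1AD4E
#2 VA=0x4838107CA (r,kernel):
  L0 @0x11[18] → 0x1B007  P=1,RW=1,US=1,PS=0
  L1 @0x1B[28] → 0x1D007  P=1,RW=1,US=1,PS=0
  L2 @0x1D[16] → 0x1F007  P=1,RW=1,US=1,PS=0
  ✓ 0x1F7CA  — 3 lookups
#3 VA=0x38320F8E2 (r,kernel):
  L0 @0x11[14] → 0x22007  P=1,RW=1,US=1,PS=0
  L1 @0x22[25] → 0x26007  P=1,RW=1,US=1,PS=0
  L2 @0x26[15] → 0x29007  P=1,RW=1,US=1,PS=0
  ✓ 0x298E2  — 3 lookups
#4 VA=0x103E19E7F (r,kernel):
  L0 @0x11[4] → 0x2A007  P=1,RW=1,US=1,PS=0
  L1 @0x2A[31] → 0x2C007  P=1,RW=1,US=1,PS=0
  L2 @0x2C[25] → 0x30007  P=1,RW=1,US=1,PS=0
  ✓ 0x30E7F  — 3 lookups
#5 VA=0x38320F8E2 (r,kernel):
  TLB hit vpn=0x38320F → PA=0x298E2
#6 VA=0x5810123E4 (r,kernel):
  L0 @0x11[22] → 0x33007  P=1,RW=1,US=1,PS=0
  L1 @0x33[8] → 0x35007  P=1,RW=1,US=1,PS=0
  L2 @0x35[18] → 0x36007  P=1,RW=1,US=1,PS=0
  ✓ 0x363E4  — 3 lookups
#7 VA=0x642A07FE7 (r,kernel):
  L0 @0x11[25] → 0x38007  P=1,RW=1,US=1,PS=0
  L1 @0x38[21] → 0x3A007  P=1,RW=1,US=1,PS=0
  L2 @0x3A[7] → 0x3C007  P=1,RW=1,US=1,PS=0
  ✓ 0x3CFE7  — 3 lookups

Entries read for #0: 3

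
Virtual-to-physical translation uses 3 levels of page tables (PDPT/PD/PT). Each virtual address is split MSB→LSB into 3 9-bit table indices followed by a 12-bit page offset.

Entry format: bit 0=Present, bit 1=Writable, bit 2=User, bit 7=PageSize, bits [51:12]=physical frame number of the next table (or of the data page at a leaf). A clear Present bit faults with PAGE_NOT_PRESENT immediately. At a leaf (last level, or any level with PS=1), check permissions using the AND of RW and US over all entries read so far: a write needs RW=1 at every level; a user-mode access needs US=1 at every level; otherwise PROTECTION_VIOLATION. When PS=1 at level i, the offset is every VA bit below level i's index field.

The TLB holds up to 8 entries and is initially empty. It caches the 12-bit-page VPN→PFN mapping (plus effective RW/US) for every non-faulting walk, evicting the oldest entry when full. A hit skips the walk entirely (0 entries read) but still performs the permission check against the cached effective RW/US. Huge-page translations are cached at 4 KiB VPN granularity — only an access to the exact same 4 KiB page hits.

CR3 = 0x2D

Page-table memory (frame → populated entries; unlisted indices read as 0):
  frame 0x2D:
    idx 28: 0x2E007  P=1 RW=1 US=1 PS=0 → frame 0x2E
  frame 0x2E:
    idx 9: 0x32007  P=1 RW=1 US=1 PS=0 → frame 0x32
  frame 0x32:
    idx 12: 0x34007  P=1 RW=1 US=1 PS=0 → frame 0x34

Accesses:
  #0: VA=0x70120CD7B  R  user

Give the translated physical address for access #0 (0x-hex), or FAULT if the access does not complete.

Per-access translation:
#0 VA=0x70120CD7B (r,user):
  L0 @0x2D[28] → 0x2E007  P=1,RW=1,US=1,PS=0
  L1 @0x2E[9] → 0x32007  P=1,RW=1,US=1,PS=0
  L2 @0x32[12] → 0x34007  P=1,RW=1,US=1,PS=0
  ✓ 0x34D7B  — 3 lookups

Access #0 PA: 0x34D7B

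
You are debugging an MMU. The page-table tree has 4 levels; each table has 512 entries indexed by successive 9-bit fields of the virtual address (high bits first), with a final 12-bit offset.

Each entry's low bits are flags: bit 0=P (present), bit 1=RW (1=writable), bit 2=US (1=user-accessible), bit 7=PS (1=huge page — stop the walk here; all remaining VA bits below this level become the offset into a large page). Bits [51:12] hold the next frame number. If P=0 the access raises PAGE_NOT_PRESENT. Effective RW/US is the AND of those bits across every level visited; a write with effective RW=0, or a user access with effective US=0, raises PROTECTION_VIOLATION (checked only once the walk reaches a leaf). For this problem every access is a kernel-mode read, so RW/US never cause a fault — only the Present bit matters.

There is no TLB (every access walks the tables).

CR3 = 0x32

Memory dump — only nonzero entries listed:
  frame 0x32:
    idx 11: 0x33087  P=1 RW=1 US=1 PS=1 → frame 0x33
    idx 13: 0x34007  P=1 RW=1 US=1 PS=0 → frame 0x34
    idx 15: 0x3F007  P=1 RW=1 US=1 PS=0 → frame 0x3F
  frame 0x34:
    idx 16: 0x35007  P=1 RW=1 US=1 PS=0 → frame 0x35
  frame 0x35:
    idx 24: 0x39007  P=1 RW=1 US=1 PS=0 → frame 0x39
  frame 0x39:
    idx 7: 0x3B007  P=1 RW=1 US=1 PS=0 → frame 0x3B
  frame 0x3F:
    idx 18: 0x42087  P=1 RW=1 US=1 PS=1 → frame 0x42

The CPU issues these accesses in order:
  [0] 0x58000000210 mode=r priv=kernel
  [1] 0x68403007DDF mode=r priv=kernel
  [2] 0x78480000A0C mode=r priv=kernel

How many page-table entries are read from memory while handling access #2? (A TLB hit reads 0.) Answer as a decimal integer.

Walk each access:
#0 VA=0x58000000210 (r,kernel):
  L0: frame=0x32 idx=11 entry=0x33087 [P=1 RW=1 US=1 PS=1]
  ⇒ phys 0x33210 (huge @L0)  [1 reads]
#1 VA=0x68403007DDF (r,kernel):
  L0: frame=0x32 idx=13 entry=0x34007 [P=1 RW=1 US=1 PS=0]
  L1: frame=0x34 idx=16 entry=0x35007 [P=1 RW=1 US=1 PS=0]
  L2: frame=0x35 idx=24 entry=0x39007 [P=1 RW=1 US=1 PS=0]
  L3: frame=0x39 idx=7 entry=0x3B007 [P=1 RW=1 US=1 PS=0]
  ⇒ phys 0x3BDDF  [4 reads]
#2 VA=0x78480000A0C (r,kernel):
  L0: frame=0x32 idx=15 entry=0x3F007 [P=1 RW=1 US=1 PS=0]
  L1: frame=0x3F idx=18 entry=0x42087 [P=1 RW=1 US=1 PS=1]
  ⇒ phys 0x42A0C (huge @L1)  [2 reads]

Entries read for #2: 2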